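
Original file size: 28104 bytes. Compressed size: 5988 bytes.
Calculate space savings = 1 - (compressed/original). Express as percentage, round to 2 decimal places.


ratio = compressed/original = 5988/28104 = 0.213066
savings = 1 - ratio = 1 - 0.213066 = 0.786934
as a percentage: 0.786934 * 100 = 78.69%

Space savings = 1 - 5988/28104 = 78.69%


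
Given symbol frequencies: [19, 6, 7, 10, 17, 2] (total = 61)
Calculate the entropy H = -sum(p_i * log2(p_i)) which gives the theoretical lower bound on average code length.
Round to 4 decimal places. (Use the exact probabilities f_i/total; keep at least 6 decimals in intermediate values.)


Per-symbol terms -p_i * log2(p_i) with p_i = f_i/61:
  p = 19/61 = 0.311475: log2(p) = -1.682810, -p*log2(p) = 0.524154
  p = 6/61 = 0.098361: log2(p) = -3.345775, -p*log2(p) = 0.329093
  p = 7/61 = 0.114754: log2(p) = -3.123382, -p*log2(p) = 0.358421
  p = 10/61 = 0.163934: log2(p) = -2.608809, -p*log2(p) = 0.427674
  p = 17/61 = 0.278689: log2(p) = -1.843274, -p*log2(p) = 0.513699
  p = 2/61 = 0.032787: log2(p) = -4.930737, -p*log2(p) = 0.161664
H = 0.524154 + 0.329093 + 0.358421 + 0.427674 + 0.513699 + 0.161664 = 2.314705

H = 2.3147 bits/symbol


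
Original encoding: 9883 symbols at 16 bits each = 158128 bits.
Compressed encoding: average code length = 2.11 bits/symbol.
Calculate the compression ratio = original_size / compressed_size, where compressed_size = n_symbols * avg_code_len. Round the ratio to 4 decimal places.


original_size = n_symbols * orig_bits = 9883 * 16 = 158128 bits
compressed_size = n_symbols * avg_code_len = 9883 * 2.11 = 20853.13 bits
ratio = original_size / compressed_size = 158128 / 20853.13 = 7.5829

Compression ratio = 7.5829


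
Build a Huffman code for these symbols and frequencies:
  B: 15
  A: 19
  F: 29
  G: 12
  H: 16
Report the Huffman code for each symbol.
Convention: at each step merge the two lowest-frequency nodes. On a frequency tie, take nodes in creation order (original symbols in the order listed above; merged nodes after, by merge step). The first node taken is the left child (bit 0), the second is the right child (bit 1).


Huffman tree construction:
Step 1: Merge G(12) + B(15) = 27
Step 2: Merge H(16) + A(19) = 35
Step 3: Merge (G+B)(27) + F(29) = 56
Step 4: Merge (H+A)(35) + ((G+B)+F)(56) = 91
Read each symbol's code off the tree from the root (left child = 0, right child = 1).

Codes:
  B: 101 (length 3)
  A: 01 (length 2)
  F: 11 (length 2)
  G: 100 (length 3)
  H: 00 (length 2)
Average code length: 209/91 = 2.2967 bits/symbol


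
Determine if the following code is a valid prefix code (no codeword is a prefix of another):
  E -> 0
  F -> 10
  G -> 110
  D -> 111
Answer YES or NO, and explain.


Checking each pair (does one codeword prefix another?):
  E='0' vs F='10': no prefix
  E='0' vs G='110': no prefix
  E='0' vs D='111': no prefix
  F='10' vs E='0': no prefix
  F='10' vs G='110': no prefix
  F='10' vs D='111': no prefix
  G='110' vs E='0': no prefix
  G='110' vs F='10': no prefix
  G='110' vs D='111': no prefix
  D='111' vs E='0': no prefix
  D='111' vs F='10': no prefix
  D='111' vs G='110': no prefix
No violation found over all pairs.

YES -- this is a valid prefix code. No codeword is a prefix of any other codeword.


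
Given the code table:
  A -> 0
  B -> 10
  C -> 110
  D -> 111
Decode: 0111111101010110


Decoding:
0 -> A
111 -> D
111 -> D
10 -> B
10 -> B
10 -> B
110 -> C


Result: ADDBBBC


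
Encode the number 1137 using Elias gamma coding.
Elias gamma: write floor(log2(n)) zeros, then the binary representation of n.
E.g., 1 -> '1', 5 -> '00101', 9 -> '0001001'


num_bits = floor(log2(1137)) + 1 = 11
leading_zeros = num_bits - 1 = 10
binary(1137) = 10001110001

Elias gamma(1137) = '0000000000' + '10001110001' = 000000000010001110001 (21 bits)


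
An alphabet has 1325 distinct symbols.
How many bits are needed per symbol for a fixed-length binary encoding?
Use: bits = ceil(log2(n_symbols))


log2(1325) = 10.3718
Bracket: 2^10 = 1024 < 1325 <= 2^11 = 2048
So ceil(log2(1325)) = 11

bits = ceil(log2(1325)) = ceil(10.3718) = 11 bits


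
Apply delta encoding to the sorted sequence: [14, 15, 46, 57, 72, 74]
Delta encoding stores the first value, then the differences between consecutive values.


First value: 14
Deltas:
  15 - 14 = 1
  46 - 15 = 31
  57 - 46 = 11
  72 - 57 = 15
  74 - 72 = 2


Delta encoded: [14, 1, 31, 11, 15, 2]


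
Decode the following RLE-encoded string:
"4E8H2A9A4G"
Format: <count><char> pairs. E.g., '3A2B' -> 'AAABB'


Expanding each <count><char> pair:
  4E -> 'EEEE'
  8H -> 'HHHHHHHH'
  2A -> 'AA'
  9A -> 'AAAAAAAAA'
  4G -> 'GGGG'

Decoded = EEEEHHHHHHHHAAAAAAAAAAAGGGG


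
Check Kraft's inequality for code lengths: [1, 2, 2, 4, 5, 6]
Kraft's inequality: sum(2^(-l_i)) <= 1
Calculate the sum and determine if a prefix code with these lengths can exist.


Sum = 2^(-1) + 2^(-2) + 2^(-2) + 2^(-4) + 2^(-5) + 2^(-6)
    = 0.5 + 0.25 + 0.25 + 0.0625 + 0.03125 + 0.015625
    = 71/64 = 1.109375
Since 1.109375 > 1, Kraft's inequality is NOT satisfied.
A prefix code with these lengths CANNOT exist.

Kraft sum = 1.109375. Not satisfied.


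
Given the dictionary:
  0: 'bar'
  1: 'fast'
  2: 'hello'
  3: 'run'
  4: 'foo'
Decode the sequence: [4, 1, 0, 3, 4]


Look up each index in the dictionary:
  4 -> 'foo'
  1 -> 'fast'
  0 -> 'bar'
  3 -> 'run'
  4 -> 'foo'

Decoded: "foo fast bar run foo"


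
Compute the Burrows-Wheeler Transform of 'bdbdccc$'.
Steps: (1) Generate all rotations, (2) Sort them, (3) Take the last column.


Rotations (sorted):
  0: $bdbdccc -> last char: c
  1: bdbdccc$ -> last char: $
  2: bdccc$bd -> last char: d
  3: c$bdbdcc -> last char: c
  4: cc$bdbdc -> last char: c
  5: ccc$bdbd -> last char: d
  6: dbdccc$b -> last char: b
  7: dccc$bdb -> last char: b


BWT = c$dccdbb


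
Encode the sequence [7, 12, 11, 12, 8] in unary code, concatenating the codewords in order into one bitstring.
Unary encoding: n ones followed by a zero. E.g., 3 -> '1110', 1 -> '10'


Encode each number as n ones followed by a terminating 0:
  7 -> 11111110 (8 bits)
  12 -> 1111111111110 (13 bits)
  11 -> 111111111110 (12 bits)
  12 -> 1111111111110 (13 bits)
  8 -> 111111110 (9 bits)
Total length = 8 + 13 + 12 + 13 + 9 = 55 bits.

Unary([7, 12, 11, 12, 8]) = 1111111011111111111101111111111101111111111110111111110 (55 bits)


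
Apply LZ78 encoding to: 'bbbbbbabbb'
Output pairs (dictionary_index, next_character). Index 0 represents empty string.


LZ78 encoding steps:
Dictionary: {0: ''}
Step 1: w='' (idx 0), next='b' -> output (0, 'b'), add 'b' as idx 1
Step 2: w='b' (idx 1), next='b' -> output (1, 'b'), add 'bb' as idx 2
Step 3: w='bb' (idx 2), next='b' -> output (2, 'b'), add 'bbb' as idx 3
Step 4: w='' (idx 0), next='a' -> output (0, 'a'), add 'a' as idx 4
Step 5: w='bbb' (idx 3), end of input -> output (3, '')


Encoded: [(0, 'b'), (1, 'b'), (2, 'b'), (0, 'a'), (3, '')]


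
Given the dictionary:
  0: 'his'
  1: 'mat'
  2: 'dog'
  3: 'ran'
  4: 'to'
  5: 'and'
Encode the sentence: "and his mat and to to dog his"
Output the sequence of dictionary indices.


Look up each word in the dictionary:
  'and' -> 5
  'his' -> 0
  'mat' -> 1
  'and' -> 5
  'to' -> 4
  'to' -> 4
  'dog' -> 2
  'his' -> 0

Encoded: [5, 0, 1, 5, 4, 4, 2, 0]


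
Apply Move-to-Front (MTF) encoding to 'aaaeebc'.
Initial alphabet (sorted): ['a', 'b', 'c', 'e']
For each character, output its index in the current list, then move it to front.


MTF encoding:
'a': index 0 in ['a', 'b', 'c', 'e'] -> ['a', 'b', 'c', 'e']
'a': index 0 in ['a', 'b', 'c', 'e'] -> ['a', 'b', 'c', 'e']
'a': index 0 in ['a', 'b', 'c', 'e'] -> ['a', 'b', 'c', 'e']
'e': index 3 in ['a', 'b', 'c', 'e'] -> ['e', 'a', 'b', 'c']
'e': index 0 in ['e', 'a', 'b', 'c'] -> ['e', 'a', 'b', 'c']
'b': index 2 in ['e', 'a', 'b', 'c'] -> ['b', 'e', 'a', 'c']
'c': index 3 in ['b', 'e', 'a', 'c'] -> ['c', 'b', 'e', 'a']


Output: [0, 0, 0, 3, 0, 2, 3]


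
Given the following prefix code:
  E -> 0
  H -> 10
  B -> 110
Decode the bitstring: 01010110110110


Decoding step by step:
Bits 0 -> E
Bits 10 -> H
Bits 10 -> H
Bits 110 -> B
Bits 110 -> B
Bits 110 -> B


Decoded message: EHHBBB


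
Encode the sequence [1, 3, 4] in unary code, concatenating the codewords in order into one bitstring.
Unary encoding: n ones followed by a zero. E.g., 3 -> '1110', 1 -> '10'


Encode each number as n ones followed by a terminating 0:
  1 -> 10 (2 bits)
  3 -> 1110 (4 bits)
  4 -> 11110 (5 bits)
Total length = 2 + 4 + 5 = 11 bits.

Unary([1, 3, 4]) = 10111011110 (11 bits)


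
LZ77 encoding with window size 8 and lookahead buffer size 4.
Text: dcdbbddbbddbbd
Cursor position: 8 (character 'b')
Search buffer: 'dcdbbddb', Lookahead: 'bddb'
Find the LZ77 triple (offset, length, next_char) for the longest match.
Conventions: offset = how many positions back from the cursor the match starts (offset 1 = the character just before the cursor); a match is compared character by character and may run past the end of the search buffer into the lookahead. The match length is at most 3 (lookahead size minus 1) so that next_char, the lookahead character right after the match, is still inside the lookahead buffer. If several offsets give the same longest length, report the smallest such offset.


Try each offset into the search buffer:
  offset=1 (pos 7, char 'b'): match length 1
  offset=2 (pos 6, char 'd'): match length 0
  offset=3 (pos 5, char 'd'): match length 0
  offset=4 (pos 4, char 'b'): match length 3
  offset=5 (pos 3, char 'b'): match length 1
  offset=6 (pos 2, char 'd'): match length 0
  offset=7 (pos 1, char 'c'): match length 0
  offset=8 (pos 0, char 'd'): match length 0
Longest match has length 3 at offset 4.
next_char = character at position 8 + 3 = 11 -> 'b'

Best match: offset=4, length=3 (matching 'bdd' starting at position 4)
LZ77 triple: (4, 3, 'b')


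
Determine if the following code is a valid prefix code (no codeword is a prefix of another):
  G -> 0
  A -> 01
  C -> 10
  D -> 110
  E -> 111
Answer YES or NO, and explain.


Checking each pair (does one codeword prefix another?):
  G='0' vs A='01': prefix -- VIOLATION

NO -- this is NOT a valid prefix code. G (0) is a prefix of A (01).


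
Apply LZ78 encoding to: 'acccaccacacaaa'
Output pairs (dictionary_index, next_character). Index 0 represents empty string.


LZ78 encoding steps:
Dictionary: {0: ''}
Step 1: w='' (idx 0), next='a' -> output (0, 'a'), add 'a' as idx 1
Step 2: w='' (idx 0), next='c' -> output (0, 'c'), add 'c' as idx 2
Step 3: w='c' (idx 2), next='c' -> output (2, 'c'), add 'cc' as idx 3
Step 4: w='a' (idx 1), next='c' -> output (1, 'c'), add 'ac' as idx 4
Step 5: w='c' (idx 2), next='a' -> output (2, 'a'), add 'ca' as idx 5
Step 6: w='ca' (idx 5), next='c' -> output (5, 'c'), add 'cac' as idx 6
Step 7: w='a' (idx 1), next='a' -> output (1, 'a'), add 'aa' as idx 7
Step 8: w='a' (idx 1), end of input -> output (1, '')


Encoded: [(0, 'a'), (0, 'c'), (2, 'c'), (1, 'c'), (2, 'a'), (5, 'c'), (1, 'a'), (1, '')]


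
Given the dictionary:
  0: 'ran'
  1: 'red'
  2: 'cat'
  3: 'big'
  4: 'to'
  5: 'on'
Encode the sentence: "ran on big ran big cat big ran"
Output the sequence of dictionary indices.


Look up each word in the dictionary:
  'ran' -> 0
  'on' -> 5
  'big' -> 3
  'ran' -> 0
  'big' -> 3
  'cat' -> 2
  'big' -> 3
  'ran' -> 0

Encoded: [0, 5, 3, 0, 3, 2, 3, 0]


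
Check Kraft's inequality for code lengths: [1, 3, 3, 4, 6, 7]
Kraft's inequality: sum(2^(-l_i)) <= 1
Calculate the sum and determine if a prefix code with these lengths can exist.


Sum = 2^(-1) + 2^(-3) + 2^(-3) + 2^(-4) + 2^(-6) + 2^(-7)
    = 0.5 + 0.125 + 0.125 + 0.0625 + 0.015625 + 0.0078125
    = 107/128 = 0.8359375
Since 0.8359375 <= 1, Kraft's inequality IS satisfied.
A prefix code with these lengths CAN exist.

Kraft sum = 0.8359375. Satisfied.


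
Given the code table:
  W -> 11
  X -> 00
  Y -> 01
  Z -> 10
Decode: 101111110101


Decoding:
10 -> Z
11 -> W
11 -> W
11 -> W
01 -> Y
01 -> Y


Result: ZWWWYY


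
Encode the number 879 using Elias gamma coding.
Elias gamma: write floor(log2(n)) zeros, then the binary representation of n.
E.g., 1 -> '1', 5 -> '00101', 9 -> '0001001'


num_bits = floor(log2(879)) + 1 = 10
leading_zeros = num_bits - 1 = 9
binary(879) = 1101101111

Elias gamma(879) = '000000000' + '1101101111' = 0000000001101101111 (19 bits)


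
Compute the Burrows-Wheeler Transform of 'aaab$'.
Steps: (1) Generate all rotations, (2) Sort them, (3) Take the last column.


Rotations (sorted):
  0: $aaab -> last char: b
  1: aaab$ -> last char: $
  2: aab$a -> last char: a
  3: ab$aa -> last char: a
  4: b$aaa -> last char: a


BWT = b$aaa


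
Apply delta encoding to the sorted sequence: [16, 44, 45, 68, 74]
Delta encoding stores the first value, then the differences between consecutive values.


First value: 16
Deltas:
  44 - 16 = 28
  45 - 44 = 1
  68 - 45 = 23
  74 - 68 = 6


Delta encoded: [16, 28, 1, 23, 6]


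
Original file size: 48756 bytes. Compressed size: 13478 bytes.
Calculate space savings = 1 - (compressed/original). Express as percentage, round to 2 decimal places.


ratio = compressed/original = 13478/48756 = 0.276438
savings = 1 - ratio = 1 - 0.276438 = 0.723562
as a percentage: 0.723562 * 100 = 72.36%

Space savings = 1 - 13478/48756 = 72.36%


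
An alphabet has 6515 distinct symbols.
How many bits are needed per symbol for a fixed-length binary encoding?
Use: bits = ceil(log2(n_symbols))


log2(6515) = 12.6695
Bracket: 2^12 = 4096 < 6515 <= 2^13 = 8192
So ceil(log2(6515)) = 13

bits = ceil(log2(6515)) = ceil(12.6695) = 13 bits


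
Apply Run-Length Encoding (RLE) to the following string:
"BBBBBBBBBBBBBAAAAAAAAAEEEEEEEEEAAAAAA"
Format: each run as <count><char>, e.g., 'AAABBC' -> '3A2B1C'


Scanning runs left to right:
  i=0: run of 'B' x 13 -> '13B'
  i=13: run of 'A' x 9 -> '9A'
  i=22: run of 'E' x 9 -> '9E'
  i=31: run of 'A' x 6 -> '6A'

RLE = 13B9A9E6A


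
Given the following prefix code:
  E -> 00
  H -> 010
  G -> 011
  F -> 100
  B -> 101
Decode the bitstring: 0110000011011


Decoding step by step:
Bits 011 -> G
Bits 00 -> E
Bits 00 -> E
Bits 011 -> G
Bits 011 -> G


Decoded message: GEEGG


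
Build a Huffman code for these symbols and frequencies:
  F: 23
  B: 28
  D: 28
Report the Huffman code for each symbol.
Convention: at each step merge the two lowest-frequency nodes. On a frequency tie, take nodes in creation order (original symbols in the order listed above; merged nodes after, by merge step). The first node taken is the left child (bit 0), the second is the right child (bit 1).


Huffman tree construction:
Step 1: Merge F(23) + B(28) = 51
Step 2: Merge D(28) + (F+B)(51) = 79
Read each symbol's code off the tree from the root (left child = 0, right child = 1).

Codes:
  F: 10 (length 2)
  B: 11 (length 2)
  D: 0 (length 1)
Average code length: 130/79 = 1.6456 bits/symbol


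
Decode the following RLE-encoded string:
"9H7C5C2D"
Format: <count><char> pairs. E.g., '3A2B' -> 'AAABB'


Expanding each <count><char> pair:
  9H -> 'HHHHHHHHH'
  7C -> 'CCCCCCC'
  5C -> 'CCCCC'
  2D -> 'DD'

Decoded = HHHHHHHHHCCCCCCCCCCCCDD


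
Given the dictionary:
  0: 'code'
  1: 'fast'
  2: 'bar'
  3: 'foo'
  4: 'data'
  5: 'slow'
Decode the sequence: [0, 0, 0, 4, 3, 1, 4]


Look up each index in the dictionary:
  0 -> 'code'
  0 -> 'code'
  0 -> 'code'
  4 -> 'data'
  3 -> 'foo'
  1 -> 'fast'
  4 -> 'data'

Decoded: "code code code data foo fast data"


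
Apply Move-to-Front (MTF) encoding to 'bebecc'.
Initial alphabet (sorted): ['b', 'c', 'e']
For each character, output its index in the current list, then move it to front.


MTF encoding:
'b': index 0 in ['b', 'c', 'e'] -> ['b', 'c', 'e']
'e': index 2 in ['b', 'c', 'e'] -> ['e', 'b', 'c']
'b': index 1 in ['e', 'b', 'c'] -> ['b', 'e', 'c']
'e': index 1 in ['b', 'e', 'c'] -> ['e', 'b', 'c']
'c': index 2 in ['e', 'b', 'c'] -> ['c', 'e', 'b']
'c': index 0 in ['c', 'e', 'b'] -> ['c', 'e', 'b']


Output: [0, 2, 1, 1, 2, 0]


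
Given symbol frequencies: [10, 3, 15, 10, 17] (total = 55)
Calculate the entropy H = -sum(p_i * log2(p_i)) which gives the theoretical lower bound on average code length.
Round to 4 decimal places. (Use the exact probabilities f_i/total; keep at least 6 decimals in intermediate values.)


Per-symbol terms -p_i * log2(p_i) with p_i = f_i/55:
  p = 10/55 = 0.181818: log2(p) = -2.459432, -p*log2(p) = 0.447169
  p = 3/55 = 0.054545: log2(p) = -4.196397, -p*log2(p) = 0.228894
  p = 15/55 = 0.272727: log2(p) = -1.874469, -p*log2(p) = 0.511219
  p = 10/55 = 0.181818: log2(p) = -2.459432, -p*log2(p) = 0.447169
  p = 17/55 = 0.309091: log2(p) = -1.693897, -p*log2(p) = 0.523568
H = 0.447169 + 0.228894 + 0.511219 + 0.447169 + 0.523568 = 2.158019

H = 2.158 bits/symbol


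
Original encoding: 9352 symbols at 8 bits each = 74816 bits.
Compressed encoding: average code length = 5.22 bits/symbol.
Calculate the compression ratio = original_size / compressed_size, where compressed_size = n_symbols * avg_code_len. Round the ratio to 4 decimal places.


original_size = n_symbols * orig_bits = 9352 * 8 = 74816 bits
compressed_size = n_symbols * avg_code_len = 9352 * 5.22 = 48817.44 bits
ratio = original_size / compressed_size = 74816 / 48817.44 = 1.5326

Compression ratio = 1.5326


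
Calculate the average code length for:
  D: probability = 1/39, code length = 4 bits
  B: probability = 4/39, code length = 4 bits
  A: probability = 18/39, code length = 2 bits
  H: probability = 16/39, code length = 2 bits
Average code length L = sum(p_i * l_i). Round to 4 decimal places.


Weighted contributions p_i * l_i:
  D: (1/39) * 4 = 4/39
  B: (4/39) * 4 = 16/39
  A: (18/39) * 2 = 36/39
  H: (16/39) * 2 = 32/39
Sum = (4 + 16 + 36 + 32)/39 = 88/39

L = 88/39 = 2.2564 bits/symbol


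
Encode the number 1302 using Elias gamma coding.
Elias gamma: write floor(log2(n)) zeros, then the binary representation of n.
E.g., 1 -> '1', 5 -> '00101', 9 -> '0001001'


num_bits = floor(log2(1302)) + 1 = 11
leading_zeros = num_bits - 1 = 10
binary(1302) = 10100010110

Elias gamma(1302) = '0000000000' + '10100010110' = 000000000010100010110 (21 bits)


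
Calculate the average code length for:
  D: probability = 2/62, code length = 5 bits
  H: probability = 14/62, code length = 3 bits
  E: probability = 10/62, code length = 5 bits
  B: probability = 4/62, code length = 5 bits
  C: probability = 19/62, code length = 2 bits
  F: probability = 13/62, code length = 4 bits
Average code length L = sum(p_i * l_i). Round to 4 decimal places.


Weighted contributions p_i * l_i:
  D: (2/62) * 5 = 10/62
  H: (14/62) * 3 = 42/62
  E: (10/62) * 5 = 50/62
  B: (4/62) * 5 = 20/62
  C: (19/62) * 2 = 38/62
  F: (13/62) * 4 = 52/62
Sum = (10 + 42 + 50 + 20 + 38 + 52)/62 = 212/62

L = 212/62 = 3.4194 bits/symbol


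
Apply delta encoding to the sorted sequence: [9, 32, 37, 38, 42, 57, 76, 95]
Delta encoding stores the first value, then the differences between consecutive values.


First value: 9
Deltas:
  32 - 9 = 23
  37 - 32 = 5
  38 - 37 = 1
  42 - 38 = 4
  57 - 42 = 15
  76 - 57 = 19
  95 - 76 = 19


Delta encoded: [9, 23, 5, 1, 4, 15, 19, 19]


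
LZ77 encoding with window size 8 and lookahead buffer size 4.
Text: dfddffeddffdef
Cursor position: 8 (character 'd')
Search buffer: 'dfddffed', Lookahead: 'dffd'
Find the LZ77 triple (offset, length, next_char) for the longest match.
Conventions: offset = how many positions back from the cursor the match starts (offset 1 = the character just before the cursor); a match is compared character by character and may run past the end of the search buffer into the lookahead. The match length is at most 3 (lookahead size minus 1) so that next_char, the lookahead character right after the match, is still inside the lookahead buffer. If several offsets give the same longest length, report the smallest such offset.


Try each offset into the search buffer:
  offset=1 (pos 7, char 'd'): match length 1
  offset=2 (pos 6, char 'e'): match length 0
  offset=3 (pos 5, char 'f'): match length 0
  offset=4 (pos 4, char 'f'): match length 0
  offset=5 (pos 3, char 'd'): match length 3
  offset=6 (pos 2, char 'd'): match length 1
  offset=7 (pos 1, char 'f'): match length 0
  offset=8 (pos 0, char 'd'): match length 2
Longest match has length 3 at offset 5.
next_char = character at position 8 + 3 = 11 -> 'd'

Best match: offset=5, length=3 (matching 'dff' starting at position 3)
LZ77 triple: (5, 3, 'd')


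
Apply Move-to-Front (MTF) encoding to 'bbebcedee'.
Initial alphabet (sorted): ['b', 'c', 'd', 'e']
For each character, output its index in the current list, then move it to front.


MTF encoding:
'b': index 0 in ['b', 'c', 'd', 'e'] -> ['b', 'c', 'd', 'e']
'b': index 0 in ['b', 'c', 'd', 'e'] -> ['b', 'c', 'd', 'e']
'e': index 3 in ['b', 'c', 'd', 'e'] -> ['e', 'b', 'c', 'd']
'b': index 1 in ['e', 'b', 'c', 'd'] -> ['b', 'e', 'c', 'd']
'c': index 2 in ['b', 'e', 'c', 'd'] -> ['c', 'b', 'e', 'd']
'e': index 2 in ['c', 'b', 'e', 'd'] -> ['e', 'c', 'b', 'd']
'd': index 3 in ['e', 'c', 'b', 'd'] -> ['d', 'e', 'c', 'b']
'e': index 1 in ['d', 'e', 'c', 'b'] -> ['e', 'd', 'c', 'b']
'e': index 0 in ['e', 'd', 'c', 'b'] -> ['e', 'd', 'c', 'b']


Output: [0, 0, 3, 1, 2, 2, 3, 1, 0]


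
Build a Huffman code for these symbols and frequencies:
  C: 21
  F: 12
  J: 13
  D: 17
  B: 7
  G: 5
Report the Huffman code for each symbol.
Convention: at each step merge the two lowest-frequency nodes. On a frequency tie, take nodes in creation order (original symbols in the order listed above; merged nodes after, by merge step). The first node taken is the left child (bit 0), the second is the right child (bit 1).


Huffman tree construction:
Step 1: Merge G(5) + B(7) = 12
Step 2: Merge F(12) + (G+B)(12) = 24
Step 3: Merge J(13) + D(17) = 30
Step 4: Merge C(21) + (F+(G+B))(24) = 45
Step 5: Merge (J+D)(30) + (C+(F+(G+B)))(45) = 75
Read each symbol's code off the tree from the root (left child = 0, right child = 1).

Codes:
  C: 10 (length 2)
  F: 110 (length 3)
  J: 00 (length 2)
  D: 01 (length 2)
  B: 1111 (length 4)
  G: 1110 (length 4)
Average code length: 186/75 = 2.4800 bits/symbol


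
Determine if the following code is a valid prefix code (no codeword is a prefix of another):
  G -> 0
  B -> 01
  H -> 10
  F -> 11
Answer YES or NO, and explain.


Checking each pair (does one codeword prefix another?):
  G='0' vs B='01': prefix -- VIOLATION

NO -- this is NOT a valid prefix code. G (0) is a prefix of B (01).


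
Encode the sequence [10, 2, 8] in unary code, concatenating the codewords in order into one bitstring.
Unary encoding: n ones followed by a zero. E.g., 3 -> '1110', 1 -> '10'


Encode each number as n ones followed by a terminating 0:
  10 -> 11111111110 (11 bits)
  2 -> 110 (3 bits)
  8 -> 111111110 (9 bits)
Total length = 11 + 3 + 9 = 23 bits.

Unary([10, 2, 8]) = 11111111110110111111110 (23 bits)


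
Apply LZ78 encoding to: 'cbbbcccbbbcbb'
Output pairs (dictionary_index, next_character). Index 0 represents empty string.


LZ78 encoding steps:
Dictionary: {0: ''}
Step 1: w='' (idx 0), next='c' -> output (0, 'c'), add 'c' as idx 1
Step 2: w='' (idx 0), next='b' -> output (0, 'b'), add 'b' as idx 2
Step 3: w='b' (idx 2), next='b' -> output (2, 'b'), add 'bb' as idx 3
Step 4: w='c' (idx 1), next='c' -> output (1, 'c'), add 'cc' as idx 4
Step 5: w='c' (idx 1), next='b' -> output (1, 'b'), add 'cb' as idx 5
Step 6: w='bb' (idx 3), next='c' -> output (3, 'c'), add 'bbc' as idx 6
Step 7: w='bb' (idx 3), end of input -> output (3, '')


Encoded: [(0, 'c'), (0, 'b'), (2, 'b'), (1, 'c'), (1, 'b'), (3, 'c'), (3, '')]


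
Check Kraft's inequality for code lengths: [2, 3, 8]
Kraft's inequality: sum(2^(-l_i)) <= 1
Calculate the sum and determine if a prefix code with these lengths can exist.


Sum = 2^(-2) + 2^(-3) + 2^(-8)
    = 0.25 + 0.125 + 0.00390625
    = 97/256 = 0.37890625
Since 0.37890625 <= 1, Kraft's inequality IS satisfied.
A prefix code with these lengths CAN exist.

Kraft sum = 0.37890625. Satisfied.


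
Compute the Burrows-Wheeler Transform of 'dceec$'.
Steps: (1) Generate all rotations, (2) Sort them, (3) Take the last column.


Rotations (sorted):
  0: $dceec -> last char: c
  1: c$dcee -> last char: e
  2: ceec$d -> last char: d
  3: dceec$ -> last char: $
  4: ec$dce -> last char: e
  5: eec$dc -> last char: c


BWT = ced$ec


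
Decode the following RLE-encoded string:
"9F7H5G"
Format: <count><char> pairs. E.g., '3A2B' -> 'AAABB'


Expanding each <count><char> pair:
  9F -> 'FFFFFFFFF'
  7H -> 'HHHHHHH'
  5G -> 'GGGGG'

Decoded = FFFFFFFFFHHHHHHHGGGGG


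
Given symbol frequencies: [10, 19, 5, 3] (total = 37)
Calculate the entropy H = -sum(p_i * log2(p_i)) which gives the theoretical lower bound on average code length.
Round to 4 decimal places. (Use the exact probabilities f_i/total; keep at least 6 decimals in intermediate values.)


Per-symbol terms -p_i * log2(p_i) with p_i = f_i/37:
  p = 10/37 = 0.270270: log2(p) = -1.887525, -p*log2(p) = 0.510142
  p = 19/37 = 0.513514: log2(p) = -0.961526, -p*log2(p) = 0.493757
  p = 5/37 = 0.135135: log2(p) = -2.887525, -p*log2(p) = 0.390206
  p = 3/37 = 0.081081: log2(p) = -3.624491, -p*log2(p) = 0.293878
H = 0.510142 + 0.493757 + 0.390206 + 0.293878 = 1.687983

H = 1.688 bits/symbol


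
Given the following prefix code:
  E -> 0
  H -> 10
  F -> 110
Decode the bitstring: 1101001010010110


Decoding step by step:
Bits 110 -> F
Bits 10 -> H
Bits 0 -> E
Bits 10 -> H
Bits 10 -> H
Bits 0 -> E
Bits 10 -> H
Bits 110 -> F


Decoded message: FHEHHEHF


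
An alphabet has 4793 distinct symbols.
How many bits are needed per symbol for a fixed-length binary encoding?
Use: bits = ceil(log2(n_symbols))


log2(4793) = 12.2267
Bracket: 2^12 = 4096 < 4793 <= 2^13 = 8192
So ceil(log2(4793)) = 13

bits = ceil(log2(4793)) = ceil(12.2267) = 13 bits


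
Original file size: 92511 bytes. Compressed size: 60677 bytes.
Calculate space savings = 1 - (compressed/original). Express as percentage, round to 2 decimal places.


ratio = compressed/original = 60677/92511 = 0.65589
savings = 1 - ratio = 1 - 0.65589 = 0.34411
as a percentage: 0.34411 * 100 = 34.41%

Space savings = 1 - 60677/92511 = 34.41%


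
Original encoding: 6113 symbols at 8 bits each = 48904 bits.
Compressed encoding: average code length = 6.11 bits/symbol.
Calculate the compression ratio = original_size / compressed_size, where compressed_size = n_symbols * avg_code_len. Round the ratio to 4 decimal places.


original_size = n_symbols * orig_bits = 6113 * 8 = 48904 bits
compressed_size = n_symbols * avg_code_len = 6113 * 6.11 = 37350.43 bits
ratio = original_size / compressed_size = 48904 / 37350.43 = 1.3093

Compression ratio = 1.3093


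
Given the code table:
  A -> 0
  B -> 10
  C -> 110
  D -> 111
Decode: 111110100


Decoding:
111 -> D
110 -> C
10 -> B
0 -> A


Result: DCBA


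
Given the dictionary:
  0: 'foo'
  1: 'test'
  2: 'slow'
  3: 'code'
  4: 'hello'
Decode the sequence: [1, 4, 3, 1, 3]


Look up each index in the dictionary:
  1 -> 'test'
  4 -> 'hello'
  3 -> 'code'
  1 -> 'test'
  3 -> 'code'

Decoded: "test hello code test code"


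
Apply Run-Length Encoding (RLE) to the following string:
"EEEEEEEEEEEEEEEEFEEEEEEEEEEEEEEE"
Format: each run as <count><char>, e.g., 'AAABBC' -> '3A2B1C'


Scanning runs left to right:
  i=0: run of 'E' x 16 -> '16E'
  i=16: run of 'F' x 1 -> '1F'
  i=17: run of 'E' x 15 -> '15E'

RLE = 16E1F15E


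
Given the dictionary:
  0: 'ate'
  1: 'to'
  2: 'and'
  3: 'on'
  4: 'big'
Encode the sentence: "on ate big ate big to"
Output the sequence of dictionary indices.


Look up each word in the dictionary:
  'on' -> 3
  'ate' -> 0
  'big' -> 4
  'ate' -> 0
  'big' -> 4
  'to' -> 1

Encoded: [3, 0, 4, 0, 4, 1]


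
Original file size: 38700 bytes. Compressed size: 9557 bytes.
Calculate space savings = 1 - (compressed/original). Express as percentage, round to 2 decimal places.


ratio = compressed/original = 9557/38700 = 0.246951
savings = 1 - ratio = 1 - 0.246951 = 0.753049
as a percentage: 0.753049 * 100 = 75.3%

Space savings = 1 - 9557/38700 = 75.3%


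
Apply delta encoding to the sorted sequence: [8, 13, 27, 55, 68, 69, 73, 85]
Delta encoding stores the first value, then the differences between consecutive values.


First value: 8
Deltas:
  13 - 8 = 5
  27 - 13 = 14
  55 - 27 = 28
  68 - 55 = 13
  69 - 68 = 1
  73 - 69 = 4
  85 - 73 = 12


Delta encoded: [8, 5, 14, 28, 13, 1, 4, 12]


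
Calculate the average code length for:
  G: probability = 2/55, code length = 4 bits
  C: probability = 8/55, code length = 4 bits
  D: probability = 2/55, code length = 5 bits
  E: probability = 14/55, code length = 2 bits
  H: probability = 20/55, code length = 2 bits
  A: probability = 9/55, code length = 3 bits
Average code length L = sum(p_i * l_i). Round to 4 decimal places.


Weighted contributions p_i * l_i:
  G: (2/55) * 4 = 8/55
  C: (8/55) * 4 = 32/55
  D: (2/55) * 5 = 10/55
  E: (14/55) * 2 = 28/55
  H: (20/55) * 2 = 40/55
  A: (9/55) * 3 = 27/55
Sum = (8 + 32 + 10 + 28 + 40 + 27)/55 = 145/55

L = 145/55 = 2.6364 bits/symbol


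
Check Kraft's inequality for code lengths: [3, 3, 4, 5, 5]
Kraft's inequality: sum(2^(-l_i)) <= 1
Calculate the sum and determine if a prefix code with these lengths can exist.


Sum = 2^(-3) + 2^(-3) + 2^(-4) + 2^(-5) + 2^(-5)
    = 0.125 + 0.125 + 0.0625 + 0.03125 + 0.03125
    = 12/32 = 0.375
Since 0.375 <= 1, Kraft's inequality IS satisfied.
A prefix code with these lengths CAN exist.

Kraft sum = 0.375. Satisfied.


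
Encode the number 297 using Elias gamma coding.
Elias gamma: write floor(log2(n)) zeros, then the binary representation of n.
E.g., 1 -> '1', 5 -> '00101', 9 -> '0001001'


num_bits = floor(log2(297)) + 1 = 9
leading_zeros = num_bits - 1 = 8
binary(297) = 100101001

Elias gamma(297) = '00000000' + '100101001' = 00000000100101001 (17 bits)


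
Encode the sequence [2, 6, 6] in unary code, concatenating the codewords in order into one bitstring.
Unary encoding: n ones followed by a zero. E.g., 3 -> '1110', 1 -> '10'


Encode each number as n ones followed by a terminating 0:
  2 -> 110 (3 bits)
  6 -> 1111110 (7 bits)
  6 -> 1111110 (7 bits)
Total length = 3 + 7 + 7 = 17 bits.

Unary([2, 6, 6]) = 11011111101111110 (17 bits)


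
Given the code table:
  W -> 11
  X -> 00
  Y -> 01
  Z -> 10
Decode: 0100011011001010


Decoding:
01 -> Y
00 -> X
01 -> Y
10 -> Z
11 -> W
00 -> X
10 -> Z
10 -> Z


Result: YXYZWXZZ


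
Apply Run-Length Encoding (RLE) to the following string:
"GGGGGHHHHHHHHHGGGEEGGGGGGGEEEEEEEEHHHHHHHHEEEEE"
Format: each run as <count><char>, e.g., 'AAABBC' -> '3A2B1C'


Scanning runs left to right:
  i=0: run of 'G' x 5 -> '5G'
  i=5: run of 'H' x 9 -> '9H'
  i=14: run of 'G' x 3 -> '3G'
  i=17: run of 'E' x 2 -> '2E'
  i=19: run of 'G' x 7 -> '7G'
  i=26: run of 'E' x 8 -> '8E'
  i=34: run of 'H' x 8 -> '8H'
  i=42: run of 'E' x 5 -> '5E'

RLE = 5G9H3G2E7G8E8H5E


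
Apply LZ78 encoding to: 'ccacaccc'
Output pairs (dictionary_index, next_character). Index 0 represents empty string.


LZ78 encoding steps:
Dictionary: {0: ''}
Step 1: w='' (idx 0), next='c' -> output (0, 'c'), add 'c' as idx 1
Step 2: w='c' (idx 1), next='a' -> output (1, 'a'), add 'ca' as idx 2
Step 3: w='ca' (idx 2), next='c' -> output (2, 'c'), add 'cac' as idx 3
Step 4: w='c' (idx 1), next='c' -> output (1, 'c'), add 'cc' as idx 4


Encoded: [(0, 'c'), (1, 'a'), (2, 'c'), (1, 'c')]


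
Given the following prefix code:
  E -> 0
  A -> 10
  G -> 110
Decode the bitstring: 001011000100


Decoding step by step:
Bits 0 -> E
Bits 0 -> E
Bits 10 -> A
Bits 110 -> G
Bits 0 -> E
Bits 0 -> E
Bits 10 -> A
Bits 0 -> E


Decoded message: EEAGEEAE


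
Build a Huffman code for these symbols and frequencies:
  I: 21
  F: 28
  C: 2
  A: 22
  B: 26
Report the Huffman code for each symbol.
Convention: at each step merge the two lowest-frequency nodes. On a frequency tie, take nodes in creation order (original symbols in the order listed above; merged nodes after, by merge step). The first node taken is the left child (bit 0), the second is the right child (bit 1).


Huffman tree construction:
Step 1: Merge C(2) + I(21) = 23
Step 2: Merge A(22) + (C+I)(23) = 45
Step 3: Merge B(26) + F(28) = 54
Step 4: Merge (A+(C+I))(45) + (B+F)(54) = 99
Read each symbol's code off the tree from the root (left child = 0, right child = 1).

Codes:
  I: 011 (length 3)
  F: 11 (length 2)
  C: 010 (length 3)
  A: 00 (length 2)
  B: 10 (length 2)
Average code length: 221/99 = 2.2323 bits/symbol


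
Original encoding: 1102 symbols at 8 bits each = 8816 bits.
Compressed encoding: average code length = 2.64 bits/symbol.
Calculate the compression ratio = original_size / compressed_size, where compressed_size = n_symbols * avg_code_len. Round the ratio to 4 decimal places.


original_size = n_symbols * orig_bits = 1102 * 8 = 8816 bits
compressed_size = n_symbols * avg_code_len = 1102 * 2.64 = 2909.28 bits
ratio = original_size / compressed_size = 8816 / 2909.28 = 3.0303

Compression ratio = 3.0303


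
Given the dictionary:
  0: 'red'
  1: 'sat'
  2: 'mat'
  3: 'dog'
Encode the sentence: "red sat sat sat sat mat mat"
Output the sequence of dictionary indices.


Look up each word in the dictionary:
  'red' -> 0
  'sat' -> 1
  'sat' -> 1
  'sat' -> 1
  'sat' -> 1
  'mat' -> 2
  'mat' -> 2

Encoded: [0, 1, 1, 1, 1, 2, 2]


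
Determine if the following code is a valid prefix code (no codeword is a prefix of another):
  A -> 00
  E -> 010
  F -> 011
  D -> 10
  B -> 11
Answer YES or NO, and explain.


Checking each pair (does one codeword prefix another?):
  A='00' vs E='010': no prefix
  A='00' vs F='011': no prefix
  A='00' vs D='10': no prefix
  A='00' vs B='11': no prefix
  E='010' vs A='00': no prefix
  E='010' vs F='011': no prefix
  E='010' vs D='10': no prefix
  E='010' vs B='11': no prefix
  F='011' vs A='00': no prefix
  F='011' vs E='010': no prefix
  F='011' vs D='10': no prefix
  F='011' vs B='11': no prefix
  D='10' vs A='00': no prefix
  D='10' vs E='010': no prefix
  D='10' vs F='011': no prefix
  D='10' vs B='11': no prefix
  B='11' vs A='00': no prefix
  B='11' vs E='010': no prefix
  B='11' vs F='011': no prefix
  B='11' vs D='10': no prefix
No violation found over all pairs.

YES -- this is a valid prefix code. No codeword is a prefix of any other codeword.


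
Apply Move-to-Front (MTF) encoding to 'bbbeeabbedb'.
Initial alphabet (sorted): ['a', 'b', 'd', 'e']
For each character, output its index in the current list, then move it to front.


MTF encoding:
'b': index 1 in ['a', 'b', 'd', 'e'] -> ['b', 'a', 'd', 'e']
'b': index 0 in ['b', 'a', 'd', 'e'] -> ['b', 'a', 'd', 'e']
'b': index 0 in ['b', 'a', 'd', 'e'] -> ['b', 'a', 'd', 'e']
'e': index 3 in ['b', 'a', 'd', 'e'] -> ['e', 'b', 'a', 'd']
'e': index 0 in ['e', 'b', 'a', 'd'] -> ['e', 'b', 'a', 'd']
'a': index 2 in ['e', 'b', 'a', 'd'] -> ['a', 'e', 'b', 'd']
'b': index 2 in ['a', 'e', 'b', 'd'] -> ['b', 'a', 'e', 'd']
'b': index 0 in ['b', 'a', 'e', 'd'] -> ['b', 'a', 'e', 'd']
'e': index 2 in ['b', 'a', 'e', 'd'] -> ['e', 'b', 'a', 'd']
'd': index 3 in ['e', 'b', 'a', 'd'] -> ['d', 'e', 'b', 'a']
'b': index 2 in ['d', 'e', 'b', 'a'] -> ['b', 'd', 'e', 'a']


Output: [1, 0, 0, 3, 0, 2, 2, 0, 2, 3, 2]


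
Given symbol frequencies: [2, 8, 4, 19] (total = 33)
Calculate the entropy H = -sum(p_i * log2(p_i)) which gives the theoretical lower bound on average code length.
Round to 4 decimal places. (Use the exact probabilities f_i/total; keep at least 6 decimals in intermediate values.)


Per-symbol terms -p_i * log2(p_i) with p_i = f_i/33:
  p = 2/33 = 0.060606: log2(p) = -4.044394, -p*log2(p) = 0.245115
  p = 8/33 = 0.242424: log2(p) = -2.044394, -p*log2(p) = 0.495611
  p = 4/33 = 0.121212: log2(p) = -3.044394, -p*log2(p) = 0.369017
  p = 19/33 = 0.575758: log2(p) = -0.796467, -p*log2(p) = 0.458572
H = 0.245115 + 0.495611 + 0.369017 + 0.458572 = 1.568315

H = 1.5683 bits/symbol


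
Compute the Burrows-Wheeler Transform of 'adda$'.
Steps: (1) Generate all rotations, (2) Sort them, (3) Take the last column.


Rotations (sorted):
  0: $adda -> last char: a
  1: a$add -> last char: d
  2: adda$ -> last char: $
  3: da$ad -> last char: d
  4: dda$a -> last char: a


BWT = ad$da


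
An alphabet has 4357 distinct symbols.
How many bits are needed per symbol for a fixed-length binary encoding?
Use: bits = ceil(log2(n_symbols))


log2(4357) = 12.0891
Bracket: 2^12 = 4096 < 4357 <= 2^13 = 8192
So ceil(log2(4357)) = 13

bits = ceil(log2(4357)) = ceil(12.0891) = 13 bits


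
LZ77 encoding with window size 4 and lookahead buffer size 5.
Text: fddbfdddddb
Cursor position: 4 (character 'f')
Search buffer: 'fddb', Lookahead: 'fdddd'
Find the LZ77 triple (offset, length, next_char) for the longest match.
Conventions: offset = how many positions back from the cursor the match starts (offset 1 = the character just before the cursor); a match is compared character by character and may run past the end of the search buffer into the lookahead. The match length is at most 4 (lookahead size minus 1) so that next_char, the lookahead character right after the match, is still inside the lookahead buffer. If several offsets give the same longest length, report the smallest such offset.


Try each offset into the search buffer:
  offset=1 (pos 3, char 'b'): match length 0
  offset=2 (pos 2, char 'd'): match length 0
  offset=3 (pos 1, char 'd'): match length 0
  offset=4 (pos 0, char 'f'): match length 3
Longest match has length 3 at offset 4.
next_char = character at position 4 + 3 = 7 -> 'd'

Best match: offset=4, length=3 (matching 'fdd' starting at position 0)
LZ77 triple: (4, 3, 'd')


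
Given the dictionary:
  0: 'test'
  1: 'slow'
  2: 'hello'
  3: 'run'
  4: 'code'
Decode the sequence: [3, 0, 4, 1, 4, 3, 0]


Look up each index in the dictionary:
  3 -> 'run'
  0 -> 'test'
  4 -> 'code'
  1 -> 'slow'
  4 -> 'code'
  3 -> 'run'
  0 -> 'test'

Decoded: "run test code slow code run test"


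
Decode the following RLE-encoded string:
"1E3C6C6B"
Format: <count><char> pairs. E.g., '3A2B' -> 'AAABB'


Expanding each <count><char> pair:
  1E -> 'E'
  3C -> 'CCC'
  6C -> 'CCCCCC'
  6B -> 'BBBBBB'

Decoded = ECCCCCCCCCBBBBBB


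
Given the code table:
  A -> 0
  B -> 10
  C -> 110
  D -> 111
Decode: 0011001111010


Decoding:
0 -> A
0 -> A
110 -> C
0 -> A
111 -> D
10 -> B
10 -> B


Result: AACADBB


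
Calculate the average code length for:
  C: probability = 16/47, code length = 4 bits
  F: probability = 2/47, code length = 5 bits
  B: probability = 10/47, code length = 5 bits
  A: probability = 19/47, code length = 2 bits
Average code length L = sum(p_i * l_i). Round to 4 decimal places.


Weighted contributions p_i * l_i:
  C: (16/47) * 4 = 64/47
  F: (2/47) * 5 = 10/47
  B: (10/47) * 5 = 50/47
  A: (19/47) * 2 = 38/47
Sum = (64 + 10 + 50 + 38)/47 = 162/47

L = 162/47 = 3.4468 bits/symbol


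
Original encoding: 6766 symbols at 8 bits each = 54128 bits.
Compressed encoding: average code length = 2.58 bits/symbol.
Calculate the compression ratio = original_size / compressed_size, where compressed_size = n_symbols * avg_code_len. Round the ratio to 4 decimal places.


original_size = n_symbols * orig_bits = 6766 * 8 = 54128 bits
compressed_size = n_symbols * avg_code_len = 6766 * 2.58 = 17456.28 bits
ratio = original_size / compressed_size = 54128 / 17456.28 = 3.1008

Compression ratio = 3.1008


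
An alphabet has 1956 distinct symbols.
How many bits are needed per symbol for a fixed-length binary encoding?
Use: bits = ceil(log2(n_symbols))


log2(1956) = 10.9337
Bracket: 2^10 = 1024 < 1956 <= 2^11 = 2048
So ceil(log2(1956)) = 11

bits = ceil(log2(1956)) = ceil(10.9337) = 11 bits


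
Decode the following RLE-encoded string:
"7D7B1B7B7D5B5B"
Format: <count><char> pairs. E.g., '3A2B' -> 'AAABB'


Expanding each <count><char> pair:
  7D -> 'DDDDDDD'
  7B -> 'BBBBBBB'
  1B -> 'B'
  7B -> 'BBBBBBB'
  7D -> 'DDDDDDD'
  5B -> 'BBBBB'
  5B -> 'BBBBB'

Decoded = DDDDDDDBBBBBBBBBBBBBBBDDDDDDDBBBBBBBBBB
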